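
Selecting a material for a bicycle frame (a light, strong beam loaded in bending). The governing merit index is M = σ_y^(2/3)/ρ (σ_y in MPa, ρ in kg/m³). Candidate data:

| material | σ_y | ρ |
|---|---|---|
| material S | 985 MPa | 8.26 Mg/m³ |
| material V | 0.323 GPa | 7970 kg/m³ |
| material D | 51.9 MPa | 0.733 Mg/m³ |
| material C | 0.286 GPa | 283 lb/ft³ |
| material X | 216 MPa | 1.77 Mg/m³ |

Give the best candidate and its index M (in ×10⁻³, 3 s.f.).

material X, M = 20.3×10⁻³

Putting every candidate on a common basis:
  material S: σ_y = 985.0 MPa, ρ = 8260 kg/m³
  material V: σ_y = 323.0 MPa, ρ = 7970 kg/m³
  material D: σ_y = 51.90 MPa, ρ = 733.0 kg/m³
  material C: σ_y = 286.0 MPa, ρ = 4533 kg/m³
  material X: σ_y = 216.0 MPa, ρ = 1770 kg/m³
  material X: M = 20.3×10⁻³
  material D: M = 19.0×10⁻³
  material S: M = 12.0×10⁻³
  material C: M = 9.58×10⁻³
  material V: M = 5.91×10⁻³
Highest index: material X.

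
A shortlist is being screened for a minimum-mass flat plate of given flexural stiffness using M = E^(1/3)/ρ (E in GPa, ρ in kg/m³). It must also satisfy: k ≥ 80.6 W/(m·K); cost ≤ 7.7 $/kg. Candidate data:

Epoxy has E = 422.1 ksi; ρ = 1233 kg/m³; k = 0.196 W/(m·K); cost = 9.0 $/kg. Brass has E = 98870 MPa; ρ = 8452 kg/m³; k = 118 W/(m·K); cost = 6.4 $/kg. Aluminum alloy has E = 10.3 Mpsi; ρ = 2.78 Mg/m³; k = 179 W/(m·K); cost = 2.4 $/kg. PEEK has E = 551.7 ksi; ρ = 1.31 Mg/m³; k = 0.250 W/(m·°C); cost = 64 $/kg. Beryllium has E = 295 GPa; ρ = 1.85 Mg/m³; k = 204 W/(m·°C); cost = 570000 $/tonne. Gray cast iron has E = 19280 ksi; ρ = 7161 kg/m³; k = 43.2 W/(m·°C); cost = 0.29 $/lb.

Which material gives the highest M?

Screen on constraints: k ≥ 80.6 W/(m·K); cost ≤ 7.7 $/kg. Survivors: brass, aluminum alloy.
After converting to SI:
  brass: E = 98.87 GPa, ρ = 8452 kg/m³
  aluminum alloy: E = 71.02 GPa, ρ = 2780 kg/m³
  aluminum alloy: M = 1.49×10⁻³
  brass: M = 0.547×10⁻³
Aluminum alloy has the largest M.

aluminum alloy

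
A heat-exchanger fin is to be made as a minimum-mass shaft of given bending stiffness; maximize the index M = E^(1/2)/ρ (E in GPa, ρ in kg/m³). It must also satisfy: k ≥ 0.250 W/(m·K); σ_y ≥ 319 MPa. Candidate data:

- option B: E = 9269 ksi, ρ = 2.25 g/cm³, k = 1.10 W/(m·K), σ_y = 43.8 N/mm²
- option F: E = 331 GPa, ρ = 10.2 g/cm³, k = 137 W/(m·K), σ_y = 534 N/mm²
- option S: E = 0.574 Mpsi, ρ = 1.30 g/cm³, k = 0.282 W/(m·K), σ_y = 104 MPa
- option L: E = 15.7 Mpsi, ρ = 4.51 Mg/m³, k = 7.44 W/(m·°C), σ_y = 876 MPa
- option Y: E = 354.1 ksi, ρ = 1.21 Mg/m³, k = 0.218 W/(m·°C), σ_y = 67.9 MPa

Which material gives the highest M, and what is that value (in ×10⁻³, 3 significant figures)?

option L, M = 2.31×10⁻³

Screen on constraints: k ≥ 0.250 W/(m·K); σ_y ≥ 319 MPa. Survivors: option F, option L.
Normalizing units and computing the index:
  option F: E = 331.0 GPa, ρ = 10200 kg/m³
  option L: E = 108.2 GPa, ρ = 4510 kg/m³
  option L: M = 2.31×10⁻³
  option F: M = 1.78×10⁻³
Option L has the largest M.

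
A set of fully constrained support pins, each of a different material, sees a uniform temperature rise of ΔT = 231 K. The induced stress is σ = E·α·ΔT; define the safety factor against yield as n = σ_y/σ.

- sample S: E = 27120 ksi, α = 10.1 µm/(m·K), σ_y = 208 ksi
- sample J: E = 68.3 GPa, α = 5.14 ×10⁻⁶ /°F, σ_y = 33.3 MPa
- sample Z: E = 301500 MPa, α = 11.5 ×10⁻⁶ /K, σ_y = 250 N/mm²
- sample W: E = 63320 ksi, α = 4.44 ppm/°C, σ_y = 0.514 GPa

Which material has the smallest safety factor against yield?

With everything in SI (GPa, ×10⁻⁶/K, MPa):
  sample S: E = 187.0, α = 10.1, σ_y = 1434 → σ = 436 MPa, n = 3.29
  sample J: E = 68.30, α = 9.25, σ_y = 33.30 → σ = 146 MPa, n = 0.228
  sample Z: E = 301.5, α = 11.5, σ_y = 250.0 → σ = 801 MPa, n = 0.312
  sample W: E = 436.6, α = 4.44, σ_y = 514.0 → σ = 448 MPa, n = 1.15
The minimum is sample J at n = 0.228.

sample J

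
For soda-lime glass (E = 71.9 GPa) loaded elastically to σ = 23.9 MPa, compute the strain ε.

ε = σ/E = 23.9 / 71900 = 3.32×10⁻⁴.

3.32×10⁻⁴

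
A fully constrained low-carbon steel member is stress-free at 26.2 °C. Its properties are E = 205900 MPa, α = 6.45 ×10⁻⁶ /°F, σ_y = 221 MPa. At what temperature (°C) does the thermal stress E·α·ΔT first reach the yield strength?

119 °C

E = 205900 MPa = 205.9 GPa.
α = 6.45×10⁻⁶/°F × 9/5 = 11.6×10⁻⁶/K.
E·α·ΔT = 221.0 MPa ⇒ ΔT = 221.0 / (205.9×10³ × 11.6×10⁻⁶) = 92.45 K.
T = 26.2 + 92.45 = 118.6 °C.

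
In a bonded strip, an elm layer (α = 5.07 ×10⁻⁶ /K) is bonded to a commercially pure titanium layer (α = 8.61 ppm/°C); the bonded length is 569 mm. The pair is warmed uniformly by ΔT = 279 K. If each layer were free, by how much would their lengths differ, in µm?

Δα = |5.07 − 8.61|×10⁻⁶/K = 3.54×10⁻⁶/K.
ΔL_mismatch = Δα·L·ΔT = 3.54×10⁻⁶ × 569.0 mm × 279.0 K = 562 µm.

562 µm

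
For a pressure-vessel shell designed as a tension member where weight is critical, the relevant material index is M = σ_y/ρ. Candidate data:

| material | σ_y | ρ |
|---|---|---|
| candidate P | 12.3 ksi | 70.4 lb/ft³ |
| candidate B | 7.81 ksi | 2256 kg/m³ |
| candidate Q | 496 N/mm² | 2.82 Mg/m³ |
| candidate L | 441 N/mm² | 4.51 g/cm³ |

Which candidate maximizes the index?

Convert each candidate to consistent units, then evaluate M:
  candidate P: σ_y = 84.81 MPa, ρ = 1128 kg/m³
  candidate B: σ_y = 53.85 MPa, ρ = 2256 kg/m³
  candidate Q: σ_y = 496.0 MPa, ρ = 2820 kg/m³
  candidate L: σ_y = 441.0 MPa, ρ = 4510 kg/m³
  candidate Q: M = 176 kN·m/kg
  candidate L: M = 97.8 kN·m/kg
  candidate P: M = 75.2 kN·m/kg
  candidate B: M = 23.9 kN·m/kg
The maximum is for candidate Q.

candidate Q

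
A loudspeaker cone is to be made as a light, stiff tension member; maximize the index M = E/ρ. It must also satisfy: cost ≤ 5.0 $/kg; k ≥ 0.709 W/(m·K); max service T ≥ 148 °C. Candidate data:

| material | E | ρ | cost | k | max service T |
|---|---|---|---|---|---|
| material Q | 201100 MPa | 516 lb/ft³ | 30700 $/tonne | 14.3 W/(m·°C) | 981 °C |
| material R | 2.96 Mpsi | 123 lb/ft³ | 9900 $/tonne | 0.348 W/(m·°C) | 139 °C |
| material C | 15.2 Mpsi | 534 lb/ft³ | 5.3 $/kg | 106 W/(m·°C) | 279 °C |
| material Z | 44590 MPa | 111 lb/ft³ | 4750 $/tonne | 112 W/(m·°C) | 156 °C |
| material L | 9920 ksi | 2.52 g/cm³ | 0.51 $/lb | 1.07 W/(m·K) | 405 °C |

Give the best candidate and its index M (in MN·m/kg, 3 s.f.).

material L, M = 27.1 MN·m/kg

Screen on constraints: cost ≤ 5.0 $/kg; k ≥ 0.709 W/(m·K); max service T ≥ 148 °C. Survivors: material Z, material L.
After converting to SI:
  material Z: E = 44.59 GPa, ρ = 1778 kg/m³
  material L: E = 68.40 GPa, ρ = 2520 kg/m³
  material L: M = 27.1 MN·m/kg
  material Z: M = 25.1 MN·m/kg
Material L has the largest M.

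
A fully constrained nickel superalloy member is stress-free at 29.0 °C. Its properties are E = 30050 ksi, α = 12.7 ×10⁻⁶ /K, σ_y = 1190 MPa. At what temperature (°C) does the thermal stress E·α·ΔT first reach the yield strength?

E = 30050 ksi = 207.2 GPa.
E·α·ΔT = 1190 MPa ⇒ ΔT = 1190 / (207.2×10³ × 12.7×10⁻⁶) = 452.3 K.
T = 29.0 + 452.3 = 481.3 °C.

481 °C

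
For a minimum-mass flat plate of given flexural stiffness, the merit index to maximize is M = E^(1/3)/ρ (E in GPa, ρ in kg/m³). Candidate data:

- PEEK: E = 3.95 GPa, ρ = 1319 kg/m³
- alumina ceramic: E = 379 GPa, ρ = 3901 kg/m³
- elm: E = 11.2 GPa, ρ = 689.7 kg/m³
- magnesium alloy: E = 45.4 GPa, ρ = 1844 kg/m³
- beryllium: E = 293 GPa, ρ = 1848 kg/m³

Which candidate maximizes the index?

Evaluate M for each candidate:
  beryllium: M = 3.59×10⁻³
  elm: M = 3.24×10⁻³
  magnesium alloy: M = 1.93×10⁻³
  alumina ceramic: M = 1.86×10⁻³
  PEEK: M = 1.20×10⁻³
Beryllium has the largest M.

beryllium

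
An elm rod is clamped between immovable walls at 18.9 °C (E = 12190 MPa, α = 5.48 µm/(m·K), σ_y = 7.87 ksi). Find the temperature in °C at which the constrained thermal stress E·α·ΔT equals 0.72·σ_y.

E = 12190 MPa = 12.19 GPa.
σ_y = 7.87 ksi = 54.26 MPa.
E·α·ΔT = 39.07 MPa ⇒ ΔT = 39.07 / (12.19×10³ × 5.48×10⁻⁶) = 584.8 K.
T = 18.9 + 584.8 = 603.7 °C.

604 °C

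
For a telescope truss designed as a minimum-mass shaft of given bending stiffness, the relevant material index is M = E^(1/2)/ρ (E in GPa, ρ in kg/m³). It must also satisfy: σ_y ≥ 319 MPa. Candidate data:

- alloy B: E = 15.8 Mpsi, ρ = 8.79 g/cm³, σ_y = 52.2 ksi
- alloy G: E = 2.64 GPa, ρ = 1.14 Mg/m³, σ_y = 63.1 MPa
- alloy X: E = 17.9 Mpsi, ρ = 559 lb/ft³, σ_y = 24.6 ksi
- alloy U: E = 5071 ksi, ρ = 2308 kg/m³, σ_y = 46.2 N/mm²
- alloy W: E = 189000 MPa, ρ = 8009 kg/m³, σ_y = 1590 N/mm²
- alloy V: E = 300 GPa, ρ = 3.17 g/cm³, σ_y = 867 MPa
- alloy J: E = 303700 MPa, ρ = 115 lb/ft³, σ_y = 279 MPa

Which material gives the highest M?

Screen on constraints: σ_y ≥ 319 MPa. Survivors: alloy B, alloy W, alloy V.
In SI units:
  alloy B: E = 108.9 GPa, ρ = 8790 kg/m³
  alloy W: E = 189.0 GPa, ρ = 8009 kg/m³
  alloy V: E = 300.0 GPa, ρ = 3170 kg/m³
  alloy V: M = 5.46×10⁻³
  alloy W: M = 1.72×10⁻³
  alloy B: M = 1.19×10⁻³
Alloy V ranks first.

alloy V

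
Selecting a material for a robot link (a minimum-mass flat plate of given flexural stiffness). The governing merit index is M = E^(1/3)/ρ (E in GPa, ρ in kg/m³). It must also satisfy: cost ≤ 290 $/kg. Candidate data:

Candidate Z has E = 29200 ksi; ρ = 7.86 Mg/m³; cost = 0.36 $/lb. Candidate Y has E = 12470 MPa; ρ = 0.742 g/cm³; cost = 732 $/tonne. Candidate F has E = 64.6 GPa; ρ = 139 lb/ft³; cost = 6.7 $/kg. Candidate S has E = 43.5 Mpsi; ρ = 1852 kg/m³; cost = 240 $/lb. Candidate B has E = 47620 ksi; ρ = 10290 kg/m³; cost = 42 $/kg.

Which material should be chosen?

candidate Y

Screen on constraints: cost ≤ 290 $/kg. Survivors: candidate Z, candidate Y, candidate F, candidate B.
After converting to SI:
  candidate Z: E = 201.3 GPa, ρ = 7860 kg/m³
  candidate Y: E = 12.47 GPa, ρ = 742.0 kg/m³
  candidate F: E = 64.60 GPa, ρ = 2227 kg/m³
  candidate B: E = 328.3 GPa, ρ = 10290 kg/m³
  candidate Y: M = 3.13×10⁻³
  candidate F: M = 1.80×10⁻³
  candidate Z: M = 0.746×10⁻³
  candidate B: M = 0.670×10⁻³
The maximum is for candidate Y.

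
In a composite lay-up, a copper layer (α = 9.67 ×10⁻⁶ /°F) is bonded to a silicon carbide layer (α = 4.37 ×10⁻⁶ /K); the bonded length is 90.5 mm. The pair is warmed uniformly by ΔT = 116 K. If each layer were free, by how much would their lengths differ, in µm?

137 µm

copper: α = 9.67×10⁻⁶/°F × 9/5 = 17.4×10⁻⁶/K.
Δα = |17.4 − 4.37|×10⁻⁶/K = 13.0×10⁻⁶/K.
ΔL_mismatch = Δα·L·ΔT = 13.0×10⁻⁶ × 90.5 mm × 116.0 K = 137 µm.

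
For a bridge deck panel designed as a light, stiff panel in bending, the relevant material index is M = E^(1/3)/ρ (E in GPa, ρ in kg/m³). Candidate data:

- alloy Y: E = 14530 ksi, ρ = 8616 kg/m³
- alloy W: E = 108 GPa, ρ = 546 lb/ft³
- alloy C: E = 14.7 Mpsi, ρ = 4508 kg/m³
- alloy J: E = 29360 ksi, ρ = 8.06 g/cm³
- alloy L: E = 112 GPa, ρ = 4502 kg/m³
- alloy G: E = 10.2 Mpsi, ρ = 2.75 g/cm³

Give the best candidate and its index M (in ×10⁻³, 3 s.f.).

Convert each candidate to consistent units, then evaluate M:
  alloy Y: E = 100.2 GPa, ρ = 8616 kg/m³
  alloy W: E = 108.0 GPa, ρ = 8746 kg/m³
  alloy C: E = 101.4 GPa, ρ = 4508 kg/m³
  alloy J: E = 202.4 GPa, ρ = 8060 kg/m³
  alloy L: E = 112.0 GPa, ρ = 4502 kg/m³
  alloy G: E = 70.33 GPa, ρ = 2750 kg/m³
  alloy G: M = 1.50×10⁻³
  alloy L: M = 1.07×10⁻³
  alloy C: M = 1.03×10⁻³
  alloy J: M = 0.728×10⁻³
  alloy W: M = 0.544×10⁻³
  alloy Y: M = 0.539×10⁻³
Alloy G has the largest M.

alloy G, M = 1.50×10⁻³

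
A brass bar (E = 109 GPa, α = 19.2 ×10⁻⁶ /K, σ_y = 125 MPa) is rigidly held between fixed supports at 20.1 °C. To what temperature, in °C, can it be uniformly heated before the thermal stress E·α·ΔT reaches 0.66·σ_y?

E·α·ΔT = 82.50 MPa ⇒ ΔT = 82.50 / (109.0×10³ × 19.2×10⁻⁶) = 39.42 K.
T = 20.1 + 39.42 = 59.52 °C.

59.5 °C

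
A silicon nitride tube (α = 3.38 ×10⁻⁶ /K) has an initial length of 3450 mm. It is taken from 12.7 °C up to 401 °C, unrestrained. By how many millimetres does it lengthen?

4.53 mm

ΔT = 401 − 12.7 = 388.3 K.
ΔL = α·L₀·ΔT = 3.38×10⁻⁶ × 3450 mm × 388.3 K = 4.53 mm.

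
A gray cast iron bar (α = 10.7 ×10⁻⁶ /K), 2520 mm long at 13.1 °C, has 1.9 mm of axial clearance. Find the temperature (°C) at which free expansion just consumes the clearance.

83.6 °C

α·L₀·ΔT = 1.9 mm ⇒ ΔT = 1.9 / (10.7×10⁻⁶ × 2520.0) = 70.46 K.
T = 13.1 + 70.46 = 83.56 °C.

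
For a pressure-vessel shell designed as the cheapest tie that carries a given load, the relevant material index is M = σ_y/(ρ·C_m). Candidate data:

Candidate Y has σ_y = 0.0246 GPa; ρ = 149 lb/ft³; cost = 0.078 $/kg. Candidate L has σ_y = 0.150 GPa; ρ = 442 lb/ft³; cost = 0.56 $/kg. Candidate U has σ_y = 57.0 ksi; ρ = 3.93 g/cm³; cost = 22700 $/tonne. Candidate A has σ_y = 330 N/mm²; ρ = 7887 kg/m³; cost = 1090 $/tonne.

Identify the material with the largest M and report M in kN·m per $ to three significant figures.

candidate Y, M = 132 kN·m per $

After converting to SI:
  candidate Y: σ_y = 24.60 MPa, ρ = 2387 kg/m³, cost = 0.07800 $/kg
  candidate L: σ_y = 150.0 MPa, ρ = 7080 kg/m³, cost = 0.5600 $/kg
  candidate U: σ_y = 393.0 MPa, ρ = 3930 kg/m³, cost = 22.70 $/kg
  candidate A: σ_y = 330.0 MPa, ρ = 7887 kg/m³, cost = 1.090 $/kg
  candidate Y: M = 132 kN·m per $
  candidate A: M = 38.4 kN·m per $
  candidate L: M = 37.8 kN·m per $
  candidate U: M = 4.41 kN·m per $
Candidate Y ranks first.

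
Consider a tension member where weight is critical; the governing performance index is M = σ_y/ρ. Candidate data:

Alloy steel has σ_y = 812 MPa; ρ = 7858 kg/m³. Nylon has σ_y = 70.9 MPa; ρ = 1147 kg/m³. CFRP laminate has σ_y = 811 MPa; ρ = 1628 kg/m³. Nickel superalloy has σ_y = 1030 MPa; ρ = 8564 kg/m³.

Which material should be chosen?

Per-candidate index values:
  CFRP laminate: M = 498 kN·m/kg
  nickel superalloy: M = 120 kN·m/kg
  alloy steel: M = 103 kN·m/kg
  nylon: M = 61.8 kN·m/kg
The maximum is for CFRP laminate.

CFRP laminate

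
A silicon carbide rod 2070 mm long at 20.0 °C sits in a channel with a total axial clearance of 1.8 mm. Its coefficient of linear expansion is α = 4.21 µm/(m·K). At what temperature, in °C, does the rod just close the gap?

227 °C

α·L₀·ΔT = 1.8 mm ⇒ ΔT = 1.8 / (4.21×10⁻⁶ × 2070.0) = 206.5 K.
T = 20.0 + 206.5 = 226.5 °C.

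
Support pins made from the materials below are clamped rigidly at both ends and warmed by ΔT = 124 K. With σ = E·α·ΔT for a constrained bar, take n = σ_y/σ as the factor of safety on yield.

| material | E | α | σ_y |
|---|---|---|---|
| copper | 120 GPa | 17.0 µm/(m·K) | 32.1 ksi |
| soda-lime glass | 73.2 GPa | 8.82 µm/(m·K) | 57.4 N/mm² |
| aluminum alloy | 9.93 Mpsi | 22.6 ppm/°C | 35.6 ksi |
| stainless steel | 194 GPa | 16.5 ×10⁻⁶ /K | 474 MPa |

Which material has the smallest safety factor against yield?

soda-lime glass

In consistent units (E in GPa, α in ×10⁻⁶/K, σ_y in MPa):
  copper: E = 120.0, α = 17.0, σ_y = 221.3 → σ = 253 MPa, n = 0.875
  soda-lime glass: E = 73.20, α = 8.82, σ_y = 57.40 → σ = 80.1 MPa, n = 0.717
  aluminum alloy: E = 68.46, α = 22.6, σ_y = 245.5 → σ = 192 MPa, n = 1.28
  stainless steel: E = 194.0, α = 16.5, σ_y = 474.0 → σ = 397 MPa, n = 1.19
Soda-lime glass has the lowest safety factor, n = 0.717.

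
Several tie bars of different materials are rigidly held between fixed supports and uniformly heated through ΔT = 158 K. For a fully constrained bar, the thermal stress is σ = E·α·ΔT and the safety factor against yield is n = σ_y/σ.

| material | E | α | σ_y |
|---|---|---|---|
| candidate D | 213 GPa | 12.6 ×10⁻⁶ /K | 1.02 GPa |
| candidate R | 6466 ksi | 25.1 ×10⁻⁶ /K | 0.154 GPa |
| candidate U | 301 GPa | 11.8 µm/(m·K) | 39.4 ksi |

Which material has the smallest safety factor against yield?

candidate U

Per material, after unit conversion:
  candidate D: E = 213.0, α = 12.6, σ_y = 1020 → σ = 424 MPa, n = 2.41
  candidate R: E = 44.58, α = 25.1, σ_y = 154.0 → σ = 177 MPa, n = 0.871
  candidate U: E = 301.0, α = 11.8, σ_y = 271.7 → σ = 561 MPa, n = 0.484
Candidate U has the lowest safety factor, n = 0.484.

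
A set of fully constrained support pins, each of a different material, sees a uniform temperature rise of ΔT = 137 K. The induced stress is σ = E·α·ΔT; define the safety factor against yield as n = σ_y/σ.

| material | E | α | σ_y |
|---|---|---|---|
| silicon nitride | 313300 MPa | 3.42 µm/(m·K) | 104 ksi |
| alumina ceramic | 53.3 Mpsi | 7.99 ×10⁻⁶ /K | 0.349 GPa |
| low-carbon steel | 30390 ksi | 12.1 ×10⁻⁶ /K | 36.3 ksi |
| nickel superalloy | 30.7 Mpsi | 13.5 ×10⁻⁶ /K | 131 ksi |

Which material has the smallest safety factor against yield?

Per material, after unit conversion:
  silicon nitride: E = 313.3, α = 3.42, σ_y = 717.1 → σ = 147 MPa, n = 4.88
  alumina ceramic: E = 367.5, α = 7.99, σ_y = 349.0 → σ = 402 MPa, n = 0.868
  low-carbon steel: E = 209.5, α = 12.1, σ_y = 250.3 → σ = 347 MPa, n = 0.721
  nickel superalloy: E = 211.7, α = 13.5, σ_y = 903.2 → σ = 391 MPa, n = 2.31
The minimum is low-carbon steel at n = 0.721.

low-carbon steel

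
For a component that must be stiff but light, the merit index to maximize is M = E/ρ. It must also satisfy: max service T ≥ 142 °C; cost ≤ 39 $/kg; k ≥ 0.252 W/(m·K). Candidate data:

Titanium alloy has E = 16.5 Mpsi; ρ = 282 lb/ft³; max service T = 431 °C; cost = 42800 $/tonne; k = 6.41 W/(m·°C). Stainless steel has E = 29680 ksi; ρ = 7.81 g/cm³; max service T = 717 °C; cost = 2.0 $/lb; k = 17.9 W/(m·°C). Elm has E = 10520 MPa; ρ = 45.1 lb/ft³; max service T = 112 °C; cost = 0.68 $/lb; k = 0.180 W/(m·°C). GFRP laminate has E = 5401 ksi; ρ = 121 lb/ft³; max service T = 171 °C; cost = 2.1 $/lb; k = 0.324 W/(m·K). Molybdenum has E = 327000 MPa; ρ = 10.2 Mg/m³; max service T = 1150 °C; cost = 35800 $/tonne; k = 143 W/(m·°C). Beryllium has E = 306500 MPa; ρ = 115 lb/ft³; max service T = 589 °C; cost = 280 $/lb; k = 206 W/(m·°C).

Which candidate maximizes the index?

molybdenum

Screen on constraints: max service T ≥ 142 °C; cost ≤ 39 $/kg; k ≥ 0.252 W/(m·K). Survivors: stainless steel, GFRP laminate, molybdenum.
In SI units:
  stainless steel: E = 204.6 GPa, ρ = 7810 kg/m³
  GFRP laminate: E = 37.24 GPa, ρ = 1938 kg/m³
  molybdenum: E = 327.0 GPa, ρ = 10200 kg/m³
  molybdenum: M = 32.1 MN·m/kg
  stainless steel: M = 26.2 MN·m/kg
  GFRP laminate: M = 19.2 MN·m/kg
Molybdenum has the largest M.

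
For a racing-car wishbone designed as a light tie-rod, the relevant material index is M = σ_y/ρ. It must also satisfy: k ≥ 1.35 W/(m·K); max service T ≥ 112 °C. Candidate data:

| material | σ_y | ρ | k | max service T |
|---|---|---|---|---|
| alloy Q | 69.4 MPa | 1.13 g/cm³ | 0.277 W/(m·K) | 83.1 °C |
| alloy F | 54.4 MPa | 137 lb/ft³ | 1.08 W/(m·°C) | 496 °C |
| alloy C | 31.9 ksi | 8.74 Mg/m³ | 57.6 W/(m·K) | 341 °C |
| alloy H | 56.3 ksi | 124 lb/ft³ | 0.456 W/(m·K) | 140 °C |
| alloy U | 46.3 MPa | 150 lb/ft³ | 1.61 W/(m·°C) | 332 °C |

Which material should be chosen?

Screen on constraints: k ≥ 1.35 W/(m·K); max service T ≥ 112 °C. Survivors: alloy C, alloy U.
Putting every candidate on a common basis:
  alloy C: σ_y = 219.9 MPa, ρ = 8740 kg/m³
  alloy U: σ_y = 46.30 MPa, ρ = 2403 kg/m³
  alloy C: M = 25.2 kN·m/kg
  alloy U: M = 19.3 kN·m/kg
The maximum is for alloy C.

alloy C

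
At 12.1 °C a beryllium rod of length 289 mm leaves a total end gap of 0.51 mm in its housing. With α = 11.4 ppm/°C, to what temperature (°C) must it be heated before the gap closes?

167 °C

α·L₀·ΔT = 0.51 mm ⇒ ΔT = 0.51 / (11.4×10⁻⁶ × 289.0) = 154.8 K.
T = 12.1 + 154.8 = 166.9 °C.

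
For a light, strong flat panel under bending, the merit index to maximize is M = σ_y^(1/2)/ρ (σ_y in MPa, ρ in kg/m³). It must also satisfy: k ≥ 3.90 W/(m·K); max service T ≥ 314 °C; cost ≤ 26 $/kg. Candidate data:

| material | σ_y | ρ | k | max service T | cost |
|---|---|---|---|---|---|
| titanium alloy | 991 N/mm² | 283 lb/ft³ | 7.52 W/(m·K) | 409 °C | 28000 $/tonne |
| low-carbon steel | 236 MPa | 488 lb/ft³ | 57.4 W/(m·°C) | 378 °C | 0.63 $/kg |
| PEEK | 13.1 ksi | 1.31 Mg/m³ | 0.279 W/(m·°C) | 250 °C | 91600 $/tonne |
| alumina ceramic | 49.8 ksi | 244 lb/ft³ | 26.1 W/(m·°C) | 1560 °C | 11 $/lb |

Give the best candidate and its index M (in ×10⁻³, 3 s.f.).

alumina ceramic, M = 4.74×10⁻³

Screen on constraints: k ≥ 3.90 W/(m·K); max service T ≥ 314 °C; cost ≤ 26 $/kg. Survivors: low-carbon steel, alumina ceramic.
After converting to SI:
  low-carbon steel: σ_y = 236.0 MPa, ρ = 7817 kg/m³
  alumina ceramic: σ_y = 343.4 MPa, ρ = 3909 kg/m³
  alumina ceramic: M = 4.74×10⁻³
  low-carbon steel: M = 1.97×10⁻³
Alumina ceramic has the largest M.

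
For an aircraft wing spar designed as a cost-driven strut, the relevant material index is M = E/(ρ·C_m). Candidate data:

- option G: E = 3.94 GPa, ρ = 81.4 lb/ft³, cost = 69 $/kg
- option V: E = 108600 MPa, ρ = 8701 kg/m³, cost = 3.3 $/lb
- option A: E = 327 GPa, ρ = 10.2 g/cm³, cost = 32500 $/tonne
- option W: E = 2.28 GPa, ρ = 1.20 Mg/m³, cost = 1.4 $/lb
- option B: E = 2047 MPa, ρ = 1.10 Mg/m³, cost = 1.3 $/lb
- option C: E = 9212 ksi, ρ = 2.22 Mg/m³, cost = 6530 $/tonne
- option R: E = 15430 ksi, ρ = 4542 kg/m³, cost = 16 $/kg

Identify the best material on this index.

In SI units:
  option G: E = 3.940 GPa, ρ = 1304 kg/m³, cost = 69.00 $/kg
  option V: E = 108.6 GPa, ρ = 8701 kg/m³, cost = 7.275 $/kg
  option A: E = 327.0 GPa, ρ = 10200 kg/m³, cost = 32.50 $/kg
  option W: E = 2.280 GPa, ρ = 1200 kg/m³, cost = 3.086 $/kg
  option B: E = 2.047 GPa, ρ = 1100 kg/m³, cost = 2.866 $/kg
  option C: E = 63.51 GPa, ρ = 2220 kg/m³, cost = 6.530 $/kg
  option R: E = 106.4 GPa, ρ = 4542 kg/m³, cost = 16.00 $/kg
  option C: M = 4.38 MN·m per $
  option V: M = 1.72 MN·m per $
  option R: M = 1.46 MN·m per $
  option A: M = 0.986 MN·m per $
  option B: M = 0.649 MN·m per $
  option W: M = 0.616 MN·m per $
  option G: M = 0.0438 MN·m per $
Option C ranks first.

option C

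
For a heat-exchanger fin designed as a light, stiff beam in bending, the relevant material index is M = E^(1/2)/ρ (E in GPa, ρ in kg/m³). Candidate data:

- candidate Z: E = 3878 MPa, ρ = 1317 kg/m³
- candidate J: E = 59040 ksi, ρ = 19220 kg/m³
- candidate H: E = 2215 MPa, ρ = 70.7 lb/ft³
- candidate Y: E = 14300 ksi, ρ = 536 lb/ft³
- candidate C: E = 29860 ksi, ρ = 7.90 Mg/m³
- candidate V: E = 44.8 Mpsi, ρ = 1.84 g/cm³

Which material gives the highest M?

candidate V

After converting to SI:
  candidate Z: E = 3.878 GPa, ρ = 1317 kg/m³
  candidate J: E = 407.1 GPa, ρ = 19220 kg/m³
  candidate H: E = 2.215 GPa, ρ = 1133 kg/m³
  candidate Y: E = 98.60 GPa, ρ = 8586 kg/m³
  candidate C: E = 205.9 GPa, ρ = 7900 kg/m³
  candidate V: E = 308.9 GPa, ρ = 1840 kg/m³
  candidate V: M = 9.55×10⁻³
  candidate C: M = 1.82×10⁻³
  candidate Z: M = 1.50×10⁻³
  candidate H: M = 1.31×10⁻³
  candidate Y: M = 1.16×10⁻³
  candidate J: M = 1.05×10⁻³
Candidate V ranks first.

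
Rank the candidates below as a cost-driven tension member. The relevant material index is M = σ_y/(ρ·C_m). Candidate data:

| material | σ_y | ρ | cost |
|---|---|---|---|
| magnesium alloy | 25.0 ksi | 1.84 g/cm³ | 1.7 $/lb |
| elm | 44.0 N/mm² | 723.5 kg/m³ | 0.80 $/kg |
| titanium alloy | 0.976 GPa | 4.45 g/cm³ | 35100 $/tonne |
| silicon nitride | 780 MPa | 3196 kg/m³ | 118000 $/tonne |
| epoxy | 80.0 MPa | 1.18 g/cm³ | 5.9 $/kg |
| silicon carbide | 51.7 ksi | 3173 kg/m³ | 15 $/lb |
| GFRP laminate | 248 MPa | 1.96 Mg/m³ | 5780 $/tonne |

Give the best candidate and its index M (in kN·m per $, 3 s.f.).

elm, M = 76.0 kN·m per $

Normalizing units and computing the index:
  magnesium alloy: σ_y = 172.4 MPa, ρ = 1840 kg/m³, cost = 3.748 $/kg
  elm: σ_y = 44.00 MPa, ρ = 723.5 kg/m³, cost = 0.8000 $/kg
  titanium alloy: σ_y = 976.0 MPa, ρ = 4450 kg/m³, cost = 35.10 $/kg
  silicon nitride: σ_y = 780.0 MPa, ρ = 3196 kg/m³, cost = 118.0 $/kg
  epoxy: σ_y = 80.00 MPa, ρ = 1180 kg/m³, cost = 5.900 $/kg
  silicon carbide: σ_y = 356.5 MPa, ρ = 3173 kg/m³, cost = 33.07 $/kg
  GFRP laminate: σ_y = 248.0 MPa, ρ = 1960 kg/m³, cost = 5.780 $/kg
  elm: M = 76.0 kN·m per $
  magnesium alloy: M = 25.0 kN·m per $
  GFRP laminate: M = 21.9 kN·m per $
  epoxy: M = 11.5 kN·m per $
  titanium alloy: M = 6.25 kN·m per $
  silicon carbide: M = 3.40 kN·m per $
  silicon nitride: M = 2.07 kN·m per $
The maximum is for elm.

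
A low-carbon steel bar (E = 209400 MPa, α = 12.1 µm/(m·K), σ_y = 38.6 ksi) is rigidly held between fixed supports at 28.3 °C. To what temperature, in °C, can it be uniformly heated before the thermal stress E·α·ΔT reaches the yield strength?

133 °C

E = 209400 MPa = 209.4 GPa.
σ_y = 38.6 ksi = 266.1 MPa.
E·α·ΔT = 266.1 MPa ⇒ ΔT = 266.1 / (209.4×10³ × 12.1×10⁻⁶) = 105.0 K.
T = 28.3 + 105.0 = 133.3 °C.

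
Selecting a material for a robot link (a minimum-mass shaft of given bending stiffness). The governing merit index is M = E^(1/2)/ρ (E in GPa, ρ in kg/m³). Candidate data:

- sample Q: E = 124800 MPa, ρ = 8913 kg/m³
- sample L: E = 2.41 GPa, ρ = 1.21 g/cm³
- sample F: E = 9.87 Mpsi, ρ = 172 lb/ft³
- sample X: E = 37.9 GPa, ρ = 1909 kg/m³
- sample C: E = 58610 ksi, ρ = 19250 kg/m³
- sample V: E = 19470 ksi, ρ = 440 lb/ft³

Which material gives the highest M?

In SI units:
  sample Q: E = 124.8 GPa, ρ = 8913 kg/m³
  sample L: E = 2.410 GPa, ρ = 1210 kg/m³
  sample F: E = 68.05 GPa, ρ = 2755 kg/m³
  sample X: E = 37.90 GPa, ρ = 1909 kg/m³
  sample C: E = 404.1 GPa, ρ = 19250 kg/m³
  sample V: E = 134.2 GPa, ρ = 7048 kg/m³
  sample X: M = 3.22×10⁻³
  sample F: M = 2.99×10⁻³
  sample V: M = 1.64×10⁻³
  sample L: M = 1.28×10⁻³
  sample Q: M = 1.25×10⁻³
  sample C: M = 1.04×10⁻³
Sample X ranks first.

sample X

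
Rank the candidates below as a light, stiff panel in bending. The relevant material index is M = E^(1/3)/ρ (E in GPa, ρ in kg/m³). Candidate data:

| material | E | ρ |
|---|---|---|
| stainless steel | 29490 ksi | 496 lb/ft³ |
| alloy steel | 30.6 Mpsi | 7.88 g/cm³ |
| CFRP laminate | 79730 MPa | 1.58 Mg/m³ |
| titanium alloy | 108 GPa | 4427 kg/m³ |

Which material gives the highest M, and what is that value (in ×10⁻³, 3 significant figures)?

Normalizing units and computing the index:
  stainless steel: E = 203.3 GPa, ρ = 7945 kg/m³
  alloy steel: E = 211.0 GPa, ρ = 7880 kg/m³
  CFRP laminate: E = 79.73 GPa, ρ = 1580 kg/m³
  titanium alloy: E = 108.0 GPa, ρ = 4427 kg/m³
  CFRP laminate: M = 2.72×10⁻³
  titanium alloy: M = 1.08×10⁻³
  alloy steel: M = 0.755×10⁻³
  stainless steel: M = 0.740×10⁻³
CFRP laminate ranks first.

CFRP laminate, M = 2.72×10⁻³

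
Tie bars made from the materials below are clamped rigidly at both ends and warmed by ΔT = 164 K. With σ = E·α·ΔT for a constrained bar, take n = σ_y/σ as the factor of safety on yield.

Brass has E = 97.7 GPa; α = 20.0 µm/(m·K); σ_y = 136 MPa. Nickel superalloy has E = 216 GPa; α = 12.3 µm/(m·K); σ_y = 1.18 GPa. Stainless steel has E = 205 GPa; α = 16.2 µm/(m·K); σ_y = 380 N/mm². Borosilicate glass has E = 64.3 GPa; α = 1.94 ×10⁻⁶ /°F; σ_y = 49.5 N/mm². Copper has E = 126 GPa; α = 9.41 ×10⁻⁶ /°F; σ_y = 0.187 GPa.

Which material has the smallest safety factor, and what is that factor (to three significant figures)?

brass, n = 0.424

With everything in SI (GPa, ×10⁻⁶/K, MPa):
  brass: E = 97.70, α = 20.0, σ_y = 136.0 → σ = 320 MPa, n = 0.424
  nickel superalloy: E = 216.0, α = 12.3, σ_y = 1180 → σ = 436 MPa, n = 2.71
  stainless steel: E = 205.0, α = 16.2, σ_y = 380.0 → σ = 545 MPa, n = 0.698
  borosilicate glass: E = 64.30, α = 3.49, σ_y = 49.50 → σ = 36.8 MPa, n = 1.34
  copper: E = 126.0, α = 16.9, σ_y = 187.0 → σ = 350 MPa, n = 0.534
Smallest n: brass with n = 0.424.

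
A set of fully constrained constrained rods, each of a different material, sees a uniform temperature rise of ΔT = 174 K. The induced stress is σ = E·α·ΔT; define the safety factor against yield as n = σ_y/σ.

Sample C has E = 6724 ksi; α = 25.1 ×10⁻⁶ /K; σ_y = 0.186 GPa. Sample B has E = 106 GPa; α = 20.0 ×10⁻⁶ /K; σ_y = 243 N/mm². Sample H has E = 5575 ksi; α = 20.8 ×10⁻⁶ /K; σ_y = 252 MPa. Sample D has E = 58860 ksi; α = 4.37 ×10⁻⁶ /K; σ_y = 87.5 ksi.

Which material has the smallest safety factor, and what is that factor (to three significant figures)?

sample B, n = 0.659

In consistent units (E in GPa, α in ×10⁻⁶/K, σ_y in MPa):
  sample C: E = 46.36, α = 25.1, σ_y = 186.0 → σ = 202 MPa, n = 0.919
  sample B: E = 106.0, α = 20.0, σ_y = 243.0 → σ = 369 MPa, n = 0.659
  sample H: E = 38.44, α = 20.8, σ_y = 252.0 → σ = 139 MPa, n = 1.81
  sample D: E = 405.8, α = 4.37, σ_y = 603.3 → σ = 309 MPa, n = 1.96
Sample B has the lowest safety factor, n = 0.659.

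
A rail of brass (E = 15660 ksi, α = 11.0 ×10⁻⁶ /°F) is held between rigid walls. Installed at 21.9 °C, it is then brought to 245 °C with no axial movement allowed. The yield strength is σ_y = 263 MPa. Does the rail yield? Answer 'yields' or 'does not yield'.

yields

E = 15660 ksi = 108.0 GPa.
α = 11.0×10⁻⁶/°F × 9/5 = 19.8×10⁻⁶/K.
ΔT = 223.1 K. Constrained thermal stress σ = E·α·ΔT = 108.0×10³ MPa × 19.8×10⁻⁶ × 223.1 = 477 MPa (compressive).
Compare to σ_y = 263 MPa: σ ≥ σ_y, so it yields.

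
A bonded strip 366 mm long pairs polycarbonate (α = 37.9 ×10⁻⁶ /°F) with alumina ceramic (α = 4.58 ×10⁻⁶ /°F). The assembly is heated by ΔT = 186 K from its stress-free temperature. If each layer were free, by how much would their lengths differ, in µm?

polycarbonate: α = 37.9×10⁻⁶/°F × 9/5 = 68.2×10⁻⁶/K.
alumina ceramic: α = 4.58×10⁻⁶/°F × 9/5 = 8.24×10⁻⁶/K.
Δα = |68.2 − 8.24|×10⁻⁶/K = 60.0×10⁻⁶/K.
ΔL_mismatch = Δα·L·ΔT = 60.0×10⁻⁶ × 366.0 mm × 186.0 K = 4080 µm.

4080 µm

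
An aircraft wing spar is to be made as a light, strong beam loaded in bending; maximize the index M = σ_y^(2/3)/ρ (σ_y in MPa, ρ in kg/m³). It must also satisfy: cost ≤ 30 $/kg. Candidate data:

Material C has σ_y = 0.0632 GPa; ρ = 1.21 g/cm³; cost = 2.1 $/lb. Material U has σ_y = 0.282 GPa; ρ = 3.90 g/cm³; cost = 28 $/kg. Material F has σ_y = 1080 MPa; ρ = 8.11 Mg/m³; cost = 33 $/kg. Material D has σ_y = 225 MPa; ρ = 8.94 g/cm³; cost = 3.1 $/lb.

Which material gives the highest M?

Screen on constraints: cost ≤ 30 $/kg. Survivors: material C, material U, material D.
Normalizing units and computing the index:
  material C: σ_y = 63.20 MPa, ρ = 1210 kg/m³
  material U: σ_y = 282.0 MPa, ρ = 3900 kg/m³
  material D: σ_y = 225.0 MPa, ρ = 8940 kg/m³
  material C: M = 13.1×10⁻³
  material U: M = 11.0×10⁻³
  material D: M = 4.14×10⁻³
Highest index: material C.

material C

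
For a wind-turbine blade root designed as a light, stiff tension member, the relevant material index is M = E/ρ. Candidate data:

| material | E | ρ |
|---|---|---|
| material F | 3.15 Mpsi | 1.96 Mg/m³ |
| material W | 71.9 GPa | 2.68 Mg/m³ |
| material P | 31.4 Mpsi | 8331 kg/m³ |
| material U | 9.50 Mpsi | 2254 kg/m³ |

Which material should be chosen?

material U

Convert each candidate to consistent units, then evaluate M:
  material F: E = 21.72 GPa, ρ = 1960 kg/m³
  material W: E = 71.90 GPa, ρ = 2680 kg/m³
  material P: E = 216.5 GPa, ρ = 8331 kg/m³
  material U: E = 65.50 GPa, ρ = 2254 kg/m³
  material U: M = 29.1 MN·m/kg
  material W: M = 26.8 MN·m/kg
  material P: M = 26.0 MN·m/kg
  material F: M = 11.1 MN·m/kg
Material U ranks first.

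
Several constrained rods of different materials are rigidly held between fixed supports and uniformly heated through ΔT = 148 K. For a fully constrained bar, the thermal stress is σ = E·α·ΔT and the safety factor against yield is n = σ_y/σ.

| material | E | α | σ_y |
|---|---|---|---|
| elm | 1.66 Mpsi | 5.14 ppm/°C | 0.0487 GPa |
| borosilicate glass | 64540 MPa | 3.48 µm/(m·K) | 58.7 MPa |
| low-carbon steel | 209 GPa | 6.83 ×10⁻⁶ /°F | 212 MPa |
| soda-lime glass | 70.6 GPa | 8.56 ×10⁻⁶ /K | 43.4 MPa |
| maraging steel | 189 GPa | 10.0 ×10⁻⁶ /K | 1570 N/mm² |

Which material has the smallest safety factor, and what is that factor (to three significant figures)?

soda-lime glass, n = 0.485

With everything in SI (GPa, ×10⁻⁶/K, MPa):
  elm: E = 11.45, α = 5.14, σ_y = 48.70 → σ = 8.71 MPa, n = 5.59
  borosilicate glass: E = 64.54, α = 3.48, σ_y = 58.70 → σ = 33.2 MPa, n = 1.77
  low-carbon steel: E = 209.0, α = 12.3, σ_y = 212.0 → σ = 380 MPa, n = 0.557
  soda-lime glass: E = 70.60, α = 8.56, σ_y = 43.40 → σ = 89.4 MPa, n = 0.485
  maraging steel: E = 189.0, α = 10.0, σ_y = 1570 → σ = 280 MPa, n = 5.61
The minimum is soda-lime glass at n = 0.485.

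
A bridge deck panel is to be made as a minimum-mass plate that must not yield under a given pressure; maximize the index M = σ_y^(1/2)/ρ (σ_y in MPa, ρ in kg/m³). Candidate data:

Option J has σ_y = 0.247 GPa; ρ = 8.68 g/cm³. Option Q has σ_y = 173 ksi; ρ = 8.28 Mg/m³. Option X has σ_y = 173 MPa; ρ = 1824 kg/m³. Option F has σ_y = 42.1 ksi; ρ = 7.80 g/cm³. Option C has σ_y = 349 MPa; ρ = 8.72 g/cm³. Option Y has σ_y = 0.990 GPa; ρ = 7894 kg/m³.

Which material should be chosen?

option X

After converting to SI:
  option J: σ_y = 247.0 MPa, ρ = 8680 kg/m³
  option Q: σ_y = 1193 MPa, ρ = 8280 kg/m³
  option X: σ_y = 173.0 MPa, ρ = 1824 kg/m³
  option F: σ_y = 290.3 MPa, ρ = 7800 kg/m³
  option C: σ_y = 349.0 MPa, ρ = 8720 kg/m³
  option Y: σ_y = 990.0 MPa, ρ = 7894 kg/m³
  option X: M = 7.21×10⁻³
  option Q: M = 4.17×10⁻³
  option Y: M = 3.99×10⁻³
  option F: M = 2.18×10⁻³
  option C: M = 2.14×10⁻³
  option J: M = 1.81×10⁻³
Highest index: option X.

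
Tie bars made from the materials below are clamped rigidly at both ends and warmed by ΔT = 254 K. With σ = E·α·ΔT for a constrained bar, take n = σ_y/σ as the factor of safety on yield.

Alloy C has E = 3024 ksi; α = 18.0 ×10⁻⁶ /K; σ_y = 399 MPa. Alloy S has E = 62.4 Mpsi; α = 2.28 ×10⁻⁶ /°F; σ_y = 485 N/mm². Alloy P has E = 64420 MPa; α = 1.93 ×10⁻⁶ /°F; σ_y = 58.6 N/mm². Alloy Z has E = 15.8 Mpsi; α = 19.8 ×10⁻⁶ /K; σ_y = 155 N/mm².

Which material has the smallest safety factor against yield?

With everything in SI (GPa, ×10⁻⁶/K, MPa):
  alloy C: E = 20.85, α = 18.0, σ_y = 399.0 → σ = 95.3 MPa, n = 4.19
  alloy S: E = 430.2, α = 4.10, σ_y = 485.0 → σ = 448 MPa, n = 1.08
  alloy P: E = 64.42, α = 3.47, σ_y = 58.60 → σ = 56.8 MPa, n = 1.03
  alloy Z: E = 108.9, α = 19.8, σ_y = 155.0 → σ = 548 MPa, n = 0.283
The minimum is alloy Z at n = 0.283.

alloy Z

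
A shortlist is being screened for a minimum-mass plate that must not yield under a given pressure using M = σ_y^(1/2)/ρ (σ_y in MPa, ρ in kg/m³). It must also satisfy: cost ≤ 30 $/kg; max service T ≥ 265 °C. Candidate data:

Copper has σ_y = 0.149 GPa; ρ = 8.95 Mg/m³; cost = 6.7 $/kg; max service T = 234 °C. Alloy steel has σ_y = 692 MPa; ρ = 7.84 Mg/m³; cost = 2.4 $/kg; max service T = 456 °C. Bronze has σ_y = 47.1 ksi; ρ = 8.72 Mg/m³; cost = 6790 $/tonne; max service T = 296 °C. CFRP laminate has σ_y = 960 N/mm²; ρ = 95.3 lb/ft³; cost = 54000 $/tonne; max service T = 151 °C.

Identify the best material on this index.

Screen on constraints: cost ≤ 30 $/kg; max service T ≥ 265 °C. Survivors: alloy steel, bronze.
Normalizing units and computing the index:
  alloy steel: σ_y = 692.0 MPa, ρ = 7840 kg/m³
  bronze: σ_y = 324.7 MPa, ρ = 8720 kg/m³
  alloy steel: M = 3.36×10⁻³
  bronze: M = 2.07×10⁻³
Alloy steel ranks first.

alloy steel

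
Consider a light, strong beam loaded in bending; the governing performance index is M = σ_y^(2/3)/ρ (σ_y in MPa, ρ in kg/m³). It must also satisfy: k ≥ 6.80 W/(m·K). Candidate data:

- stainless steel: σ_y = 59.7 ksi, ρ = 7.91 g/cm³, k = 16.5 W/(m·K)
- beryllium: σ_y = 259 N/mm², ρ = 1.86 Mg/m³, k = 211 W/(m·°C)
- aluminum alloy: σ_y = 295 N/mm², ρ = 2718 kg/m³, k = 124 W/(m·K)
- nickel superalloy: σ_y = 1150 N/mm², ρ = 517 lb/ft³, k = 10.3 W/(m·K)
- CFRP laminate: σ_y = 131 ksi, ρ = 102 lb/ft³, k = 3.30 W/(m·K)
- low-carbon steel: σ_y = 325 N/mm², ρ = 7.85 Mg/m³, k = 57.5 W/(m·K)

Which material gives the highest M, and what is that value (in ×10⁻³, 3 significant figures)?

Screen on constraints: k ≥ 6.80 W/(m·K). Survivors: stainless steel, beryllium, aluminum alloy, nickel superalloy, low-carbon steel.
After converting to SI:
  stainless steel: σ_y = 411.6 MPa, ρ = 7910 kg/m³
  beryllium: σ_y = 259.0 MPa, ρ = 1860 kg/m³
  aluminum alloy: σ_y = 295.0 MPa, ρ = 2718 kg/m³
  nickel superalloy: σ_y = 1150 MPa, ρ = 8282 kg/m³
  low-carbon steel: σ_y = 325.0 MPa, ρ = 7850 kg/m³
  beryllium: M = 21.8×10⁻³
  aluminum alloy: M = 16.3×10⁻³
  nickel superalloy: M = 13.3×10⁻³
  stainless steel: M = 7.00×10⁻³
  low-carbon steel: M = 6.02×10⁻³
Beryllium has the largest M.

beryllium, M = 21.8×10⁻³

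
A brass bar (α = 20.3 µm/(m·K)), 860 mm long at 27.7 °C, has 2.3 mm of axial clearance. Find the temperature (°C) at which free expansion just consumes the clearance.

α·L₀·ΔT = 2.3 mm ⇒ ΔT = 2.3 / (20.3×10⁻⁶ × 860.0) = 131.7 K.
T = 27.7 + 131.7 = 159.4 °C.

159 °C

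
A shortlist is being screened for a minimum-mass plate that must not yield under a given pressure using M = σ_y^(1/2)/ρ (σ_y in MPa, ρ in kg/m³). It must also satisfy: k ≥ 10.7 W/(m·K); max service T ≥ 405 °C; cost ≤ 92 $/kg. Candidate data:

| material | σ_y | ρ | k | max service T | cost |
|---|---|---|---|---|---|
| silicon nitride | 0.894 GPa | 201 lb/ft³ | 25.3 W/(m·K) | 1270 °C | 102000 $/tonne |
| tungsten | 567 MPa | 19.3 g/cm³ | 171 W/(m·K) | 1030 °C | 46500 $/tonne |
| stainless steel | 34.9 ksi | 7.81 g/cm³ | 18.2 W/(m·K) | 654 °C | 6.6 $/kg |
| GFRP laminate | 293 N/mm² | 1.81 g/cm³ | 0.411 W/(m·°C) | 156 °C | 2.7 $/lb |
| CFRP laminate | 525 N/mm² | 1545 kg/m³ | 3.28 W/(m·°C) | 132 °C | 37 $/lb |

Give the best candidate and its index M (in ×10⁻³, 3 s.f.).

stainless steel, M = 1.99×10⁻³

Screen on constraints: k ≥ 10.7 W/(m·K); max service T ≥ 405 °C; cost ≤ 92 $/kg. Survivors: tungsten, stainless steel.
Putting every candidate on a common basis:
  tungsten: σ_y = 567.0 MPa, ρ = 19300 kg/m³
  stainless steel: σ_y = 240.6 MPa, ρ = 7810 kg/m³
  stainless steel: M = 1.99×10⁻³
  tungsten: M = 1.23×10⁻³
Stainless steel has the largest M.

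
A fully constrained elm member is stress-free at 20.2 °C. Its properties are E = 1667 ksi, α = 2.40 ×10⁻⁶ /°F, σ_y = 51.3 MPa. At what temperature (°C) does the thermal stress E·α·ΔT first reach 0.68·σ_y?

E = 1667 ksi = 11.49 GPa.
α = 2.40×10⁻⁶/°F × 9/5 = 4.32×10⁻⁶/K.
E·α·ΔT = 34.88 MPa ⇒ ΔT = 34.88 / (11.49×10³ × 4.32×10⁻⁶) = 702.6 K.
T = 20.2 + 702.6 = 722.8 °C.

723 °C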